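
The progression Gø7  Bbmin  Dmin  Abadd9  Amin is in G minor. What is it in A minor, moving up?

Aø7 Cmin Emin Bbadd9 Bmin

G minor up to A minor is a major second; each chord root moves by that interval while the quality stays the same.
Gø7: root G up a major second → A, giving Aø7.
Bbmin: root Bb up a major second → C, giving Cmin.
Dmin: root D up a major second → E, giving Emin.
Abadd9: root Ab up a major second → Bb, giving Bbadd9.
Amin: root A up a major second → B, giving Bmin.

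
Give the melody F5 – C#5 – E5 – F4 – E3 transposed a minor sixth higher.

Db6 A5 C6 Db5 C4

F5 -> Db6
C#5 -> A5
E5 -> C6
F4 -> Db5
E3 -> C4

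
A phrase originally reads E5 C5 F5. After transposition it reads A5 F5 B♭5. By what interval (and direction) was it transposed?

up a perfect fourth

Take the first pair: E5 → A5. E to A spans 4 letter names, so the interval is some kind of fourth.
E5 to A5 is 5 semitones, which makes it a perfect fourth; the second version is higher, so the direction is up.
Checking another pair — F5 → Bb5 — gives the same interval.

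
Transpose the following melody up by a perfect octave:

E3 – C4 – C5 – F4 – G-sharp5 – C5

E4 C5 C6 F5 G#6 C6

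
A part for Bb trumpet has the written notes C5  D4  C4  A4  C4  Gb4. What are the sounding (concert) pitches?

Bb4 C4 Bb3 G4 Bb3 Fb4

The Bb trumpet sounds a major second below written, so transpose each written note down a major second.
C5 becomes Bb4
D4 becomes C4
C4 becomes Bb3
A4 becomes G4
C4 becomes Bb3
Gb4 becomes Fb4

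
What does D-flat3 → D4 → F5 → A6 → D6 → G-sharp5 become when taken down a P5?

Gb2 G3 Bb4 D6 G5 C#5

Db3 -> Gb2
D4 -> G3
F5 -> Bb4
A6 -> D6
D6 -> G5
G#5 -> C#5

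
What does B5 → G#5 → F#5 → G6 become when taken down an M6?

B5 to D5
G#5 to B4
F#5 to A4
G6 to Bb5

D5 B4 A4 Bb5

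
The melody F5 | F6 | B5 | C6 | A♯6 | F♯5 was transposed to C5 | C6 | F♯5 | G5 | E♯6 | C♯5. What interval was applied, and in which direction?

Take the first pair: F5 → C5. F to C spans 4 letter names, so the interval is some kind of fourth.
C5 to F5 is 5 semitones, which makes it a perfect fourth; the second version is lower, so the direction is down.
Checking another pair — F#5 → C#5 — gives the same interval.

down a perfect fourth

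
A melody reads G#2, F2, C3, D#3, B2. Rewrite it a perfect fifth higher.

D#3 C3 G3 A#3 F#3

G#2: a fifth up reaches D, and 7 semitones makes it D#3.
F2: a fifth up reaches C, and 7 semitones makes it C3.
C3: a fifth up reaches G, and 7 semitones makes it G3.
D#3 up a perfect fifth is A#3.
B2: a fifth up reaches F, and 7 semitones makes it F#3.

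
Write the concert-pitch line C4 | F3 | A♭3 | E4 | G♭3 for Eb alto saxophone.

A4 D4 F4 C#5 Eb4

The Eb alto saxophone sounds a major sixth below written, so the written part must be a major sixth above concert — transpose each note up.
C4 to A4
F3 to D4
Ab3 to F4
E4 to C#5
Gb3 to Eb4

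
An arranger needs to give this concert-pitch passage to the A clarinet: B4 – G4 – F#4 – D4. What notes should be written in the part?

The A clarinet sounds a minor third below written, so the written part must be a minor third above concert — transpose each note up.
B4 -> D5
G4 -> Bb4
F#4 -> A4
D4 -> F4

D5 Bb4 A4 F4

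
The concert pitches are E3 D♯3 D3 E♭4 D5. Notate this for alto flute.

A3 G#3 G3 Ab4 G5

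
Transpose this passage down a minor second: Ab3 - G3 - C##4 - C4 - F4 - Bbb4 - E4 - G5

G3 F#3 B##3 B3 E4 Ab4 D#4 F#5

Ab3 → G3
G3 → F#3
C##4 → B##3
C4 → B3
F4 → E4
Bbb4 → Ab4
E4 → D#4
G5 → F#5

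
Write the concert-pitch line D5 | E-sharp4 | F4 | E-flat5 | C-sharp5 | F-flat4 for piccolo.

D4 E#3 F3 Eb4 C#4 Fb3

The piccolo sounds a perfect octave above written, so the written part must be a perfect octave below concert — transpose each note down.
D5 → D4
E#4 → E#3
F4 → F3
Eb5 → Eb4
C#5 → C#4
Fb4 → Fb3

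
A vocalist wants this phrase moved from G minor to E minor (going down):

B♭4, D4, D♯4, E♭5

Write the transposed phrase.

G minor to E minor down is a minor third, so every note moves down by that interval.
Bb4 -> G4
D4 -> B3
D#4 -> B#3
Eb5 -> C5

G4 B3 B#3 C5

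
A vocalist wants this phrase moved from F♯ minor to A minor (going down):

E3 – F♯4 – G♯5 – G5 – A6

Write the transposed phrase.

From F♯ down to A is a major sixth; apply that to each pitch.
E3 -> G2
F#4 -> A3
G#5 -> B4
G5 -> Bb4
A6 -> C6

G2 A3 B4 Bb4 C6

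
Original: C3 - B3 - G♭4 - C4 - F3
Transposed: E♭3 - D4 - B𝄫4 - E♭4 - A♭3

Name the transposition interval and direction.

Take the first pair: C3 → Eb3. C to E spans 3 letter names, so the interval is some kind of third.
C3 to Eb3 is 3 semitones, which makes it a minor third; the second version is higher, so the direction is up.
Checking another pair — F3 → Ab3 — gives the same interval.

up a minor third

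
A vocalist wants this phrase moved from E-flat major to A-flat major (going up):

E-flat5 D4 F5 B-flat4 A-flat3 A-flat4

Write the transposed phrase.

Ab5 G4 Bb5 Eb5 Db4 Db5

From E-flat up to A-flat is a perfect fourth; apply that to each pitch.
Eb5 to Ab5
D4 to G4
F5 to Bb5
Bb4 to Eb5
Ab3 to Db4
Ab4 to Db5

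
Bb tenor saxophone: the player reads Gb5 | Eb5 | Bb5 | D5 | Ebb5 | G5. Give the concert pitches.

Fb4 Db4 Ab4 C4 Dbb4 F4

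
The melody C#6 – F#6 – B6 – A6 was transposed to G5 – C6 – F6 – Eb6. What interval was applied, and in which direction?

down an augmented fourth

From C#6 to G5 is 4 letter names — a fourth of some quality.
G5 to C#6 is 6 semitones, which makes it an augmented fourth; the second version is lower, so the direction is down.
Checking another pair — A6 → Eb6 — gives the same interval.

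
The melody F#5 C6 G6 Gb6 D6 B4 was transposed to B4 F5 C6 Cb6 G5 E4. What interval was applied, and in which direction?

down a perfect fifth

From F#5 to B4 is 5 letter names — a fifth of some quality.
B4 to F#5 is 7 semitones, which makes it a perfect fifth; the second version is lower, so the direction is down.
Checking another pair — B4 → E4 — gives the same interval.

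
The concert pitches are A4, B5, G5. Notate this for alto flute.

The alto flute sounds a perfect fourth below written, so the written part must be a perfect fourth above concert — transpose each note up.
A4 → D5
B5 → E6
G5 → C6

D5 E6 C6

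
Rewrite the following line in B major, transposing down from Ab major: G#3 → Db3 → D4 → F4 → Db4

Ab major to B major down is a diminished seventh, so every note moves down by that interval.
G#3 gives A##2
Db3 gives E2
D4 gives E#3
F4 gives G#3
Db4 gives E3

A##2 E2 E#3 G#3 E3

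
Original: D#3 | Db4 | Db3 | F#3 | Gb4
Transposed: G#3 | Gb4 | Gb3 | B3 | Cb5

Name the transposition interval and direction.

up a perfect fourth

From D#3 to G#3 is 4 letter names — a fourth of some quality.
D#3 to G#3 is 5 semitones, which makes it a perfect fourth; the second version is higher, so the direction is up.
Checking another pair — Gb4 → Cb5 — gives the same interval.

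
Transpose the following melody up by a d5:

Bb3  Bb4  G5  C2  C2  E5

Fb4 Fb5 Db6 Gb2 Gb2 Bb5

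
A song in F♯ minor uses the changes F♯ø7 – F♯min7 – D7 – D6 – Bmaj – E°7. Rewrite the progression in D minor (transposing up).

Dø7 Dmin7 Bb7 Bb6 Gmaj C°7

F♯ minor up to D minor is a minor sixth; each chord root moves by that interval while the quality stays the same.
F♯ø7: root F♯ up a minor sixth → D, giving Dø7.
F♯min7: root F♯ up a minor sixth → D, giving Dmin7.
D7: root D up a minor sixth → Bb, giving Bb7.
D6: root D up a minor sixth → Bb, giving Bb6.
Bmaj: root B up a minor sixth → G, giving Gmaj.
E°7: root E up a minor sixth → C, giving C°7.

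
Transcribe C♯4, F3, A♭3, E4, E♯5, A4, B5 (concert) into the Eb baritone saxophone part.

A#5 D5 F5 C#6 C##7 F#6 G#7

The Eb baritone saxophone sounds a major thirteenth below written, so the written part must be a major thirteenth above concert — transpose each note up.
C#4 → A#5
F3 → D5
Ab3 → F5
E4 → C#6
E#5 → C##7
A4 → F#6
B5 → G#7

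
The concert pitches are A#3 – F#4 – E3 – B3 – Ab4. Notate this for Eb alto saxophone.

F##4 D#5 C#4 G#4 F5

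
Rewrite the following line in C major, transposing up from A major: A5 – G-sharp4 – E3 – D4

C6 B4 G3 F4

A major to C major up is a minor third, so every note moves up by that interval.
A5 gives C6
G#4 gives B4
E3 gives G3
D4 gives F4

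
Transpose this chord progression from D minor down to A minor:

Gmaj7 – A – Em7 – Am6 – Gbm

D minor down to A minor is a perfect fourth; each chord root moves by that interval while the quality stays the same.
Gmaj7: root G down a perfect fourth → D, giving Dmaj7.
A: root A down a perfect fourth → E, giving E.
Em7: root E down a perfect fourth → B, giving Bm7.
Am6: root A down a perfect fourth → E, giving Em6.
Gbm: root Gb down a perfect fourth → Db, giving Dbm.

Dmaj7 E Bm7 Em6 Dbm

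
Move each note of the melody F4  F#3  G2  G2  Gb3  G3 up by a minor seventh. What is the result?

Eb5 E4 F3 F3 Fb4 F4

F4 to Eb5
F#3 to E4
G2 to F3
G2 to F3
Gb3 to Fb4
G3 to F4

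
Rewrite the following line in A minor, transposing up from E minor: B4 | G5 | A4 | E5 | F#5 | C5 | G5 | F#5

E minor to A minor up is a perfect fourth, so every note moves up by that interval.
B4 becomes E5
G5 becomes C6
A4 becomes D5
E5 becomes A5
F#5 becomes B5
C5 becomes F5
G5 becomes C6
F#5 becomes B5

E5 C6 D5 A5 B5 F5 C6 B5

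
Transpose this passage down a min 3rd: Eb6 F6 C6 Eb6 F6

C6 D6 A5 C6 D6

Eb6 → C6
F6 → D6
C6 → A5
Eb6 → C6
F6 → D6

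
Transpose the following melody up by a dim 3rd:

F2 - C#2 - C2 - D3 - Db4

F2 up a diminished third is Abb2.
A diminished third up from C#2 gives Eb2.
A diminished third up from C2 gives Ebb2.
A diminished third up from D3 gives Fb3.
Db4 up a diminished third is Fbb4.

Abb2 Eb2 Ebb2 Fb3 Fbb4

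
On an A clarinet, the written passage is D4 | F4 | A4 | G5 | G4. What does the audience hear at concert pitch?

B3 D4 F#4 E5 E4

Written C4 on the A clarinet sounds as A3, a minor third lower; apply that shift to every note.
D4 to B3
F4 to D4
A4 to F#4
G5 to E5
G4 to E4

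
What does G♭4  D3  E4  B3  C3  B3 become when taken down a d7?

A3 E#2 F##3 C##3 D#2 C##3

Gb4 → A3
D3 → E#2
E4 → F##3
B3 → C##3
C3 → D#2
B3 → C##3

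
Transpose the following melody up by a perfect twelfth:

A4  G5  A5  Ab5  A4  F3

E6 D7 E7 Eb7 E6 C5

A4: a twelfth up reaches E, and 19 semitones makes it E6.
G5: a twelfth up reaches D, and 19 semitones makes it D7.
A5: a twelfth up reaches E, and 19 semitones makes it E7.
A perfect twelfth up from Ab5 gives Eb7.
A4 up a perfect twelfth is E6.
F3 up a perfect twelfth is C5.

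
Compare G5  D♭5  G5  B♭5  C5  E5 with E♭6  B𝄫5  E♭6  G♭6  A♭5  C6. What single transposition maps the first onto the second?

From G5 to Eb6 is 6 letter names — a sixth of some quality.
G5 to Eb6 is 8 semitones, which makes it a minor sixth; the second version is higher, so the direction is up.
Checking another pair — E5 → C6 — gives the same interval.

up a minor sixth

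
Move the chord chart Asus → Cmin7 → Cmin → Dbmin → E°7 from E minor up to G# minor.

E minor up to G# minor is a major third; each chord root moves by that interval while the quality stays the same.
Asus: root A up a major third → C#, giving C#sus.
Cmin7: root C up a major third → E, giving Emin7.
Cmin: root C up a major third → E, giving Emin.
Dbmin: root Db up a major third → F, giving Fmin.
E°7: root E up a major third → G#, giving G#°7.

C#sus Emin7 Emin Fmin G#°7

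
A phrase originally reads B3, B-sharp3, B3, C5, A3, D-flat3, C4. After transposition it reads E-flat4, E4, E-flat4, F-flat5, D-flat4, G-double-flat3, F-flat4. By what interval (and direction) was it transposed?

From B3 to Eb4 is 4 letter names — a fourth of some quality.
B3 to Eb4 is 4 semitones, which makes it a diminished fourth; the second version is higher, so the direction is up.
Checking another pair — C4 → Fb4 — gives the same interval.

up a diminished fourth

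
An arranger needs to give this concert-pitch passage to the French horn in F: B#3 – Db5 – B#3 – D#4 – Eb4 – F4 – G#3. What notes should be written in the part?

F##4 Ab5 F##4 A#4 Bb4 C5 D#4

Written C4 sounds as F3 on the French horn in F, so concert pitches are written a perfect fifth up.
B#3 to F##4
Db5 to Ab5
B#3 to F##4
D#4 to A#4
Eb4 to Bb4
F4 to C5
G#3 to D#4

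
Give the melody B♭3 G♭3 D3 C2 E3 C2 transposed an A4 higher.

E4 C4 G#3 F#2 A#3 F#2

Bb3 → E4
Gb3 → C4
D3 → G#3
C2 → F#2
E3 → A#3
C2 → F#2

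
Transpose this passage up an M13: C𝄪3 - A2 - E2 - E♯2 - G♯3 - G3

C##3 becomes A##4
A2 becomes F#4
E2 becomes C#4
E#2 becomes C##4
G#3 becomes E#5
G3 becomes E5

A##4 F#4 C#4 C##4 E#5 E5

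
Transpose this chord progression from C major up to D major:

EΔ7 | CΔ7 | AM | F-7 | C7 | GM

F#Δ7 DΔ7 BM G-7 D7 AM

C major up to D major is a major second; each chord root moves by that interval while the quality stays the same.
EΔ7: root E up a major second → F#, giving F#Δ7.
CΔ7: root C up a major second → D, giving DΔ7.
AM: root A up a major second → B, giving BM.
F-7: root F up a major second → G, giving G-7.
C7: root C up a major second → D, giving D7.
GM: root G up a major second → A, giving AM.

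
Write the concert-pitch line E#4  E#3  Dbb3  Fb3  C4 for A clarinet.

G#4 G#3 Fbb3 Abb3 Eb4

Written C4 sounds as A3 on the A clarinet, so concert pitches are written a minor third up.
E#4 → G#4
E#3 → G#3
Dbb3 → Fbb3
Fb3 → Abb3
C4 → Eb4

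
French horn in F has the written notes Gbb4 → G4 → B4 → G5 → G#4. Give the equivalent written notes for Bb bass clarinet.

First find concert pitch: the French horn in F sounds a perfect fifth below written, so Gbb4 G4 B4 G5 G#4 sounds Cbb4 C4 E4 C5 C#4.
Then write for Bb bass clarinet: it sounds a major ninth below written, so the part must be a major ninth above concert.
Cbb4 → Dbb5
C4 → D5
E4 → F#5
C5 → D6
C#4 → D#5

Dbb5 D5 F#5 D6 D#5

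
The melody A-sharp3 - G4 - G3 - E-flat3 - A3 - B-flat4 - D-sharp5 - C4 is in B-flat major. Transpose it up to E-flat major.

From B-flat up to E-flat is a perfect fourth; apply that to each pitch.
A#3 becomes D#4
G4 becomes C5
G3 becomes C4
Eb3 becomes Ab3
A3 becomes D4
Bb4 becomes Eb5
D#5 becomes G#5
C4 becomes F4

D#4 C5 C4 Ab3 D4 Eb5 G#5 F4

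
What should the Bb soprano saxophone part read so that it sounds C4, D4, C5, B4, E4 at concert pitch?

D4 E4 D5 C#5 F#4

Written C4 sounds as Bb3 on the Bb soprano saxophone, so concert pitches are written a major second up.
C4 becomes D4
D4 becomes E4
C5 becomes D5
B4 becomes C#5
E4 becomes F#4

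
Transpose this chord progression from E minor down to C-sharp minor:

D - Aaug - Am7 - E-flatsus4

B F#aug F#m7 Csus4

E minor down to C-sharp minor is a minor third; each chord root moves by that interval while the quality stays the same.
D: root D down a minor third → B, giving B.
Aaug: root A down a minor third → F#, giving F#aug.
Am7: root A down a minor third → F#, giving F#m7.
E-flatsus4: root E-flat down a minor third → C, giving Csus4.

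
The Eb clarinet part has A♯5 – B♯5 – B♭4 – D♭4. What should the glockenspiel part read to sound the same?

C#4 D#4 Db3 Fb2

First find concert pitch: the Eb clarinet sounds a minor third above written, so A♯5 B♯5 B♭4 D♭4 sounds C#6 D#6 Db5 Fb4.
Then write for glockenspiel: it sounds a perfect fifteenth above written, so the part must be a perfect fifteenth below concert.
C#6 → C#4
D#6 → D#4
Db5 → Db3
Fb4 → Fb2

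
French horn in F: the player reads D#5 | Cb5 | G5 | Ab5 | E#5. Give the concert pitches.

G#4 Fb4 C5 Db5 A#4

Written C4 on the French horn in F sounds as F3, a perfect fifth lower; apply that shift to every note.
D#5 gives G#4
Cb5 gives Fb4
G5 gives C5
Ab5 gives Db5
E#5 gives A#4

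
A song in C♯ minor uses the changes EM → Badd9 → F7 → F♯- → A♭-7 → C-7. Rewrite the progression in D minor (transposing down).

FM Cadd9 Gb7 G- Bbb-7 Db-7

C♯ minor down to D minor is a major seventh; each chord root moves by that interval while the quality stays the same.
EM: root E down a major seventh → F, giving FM.
Badd9: root B down a major seventh → C, giving Cadd9.
F7: root F down a major seventh → Gb, giving Gb7.
F♯-: root F♯ down a major seventh → G, giving G-.
A♭-7: root A♭ down a major seventh → Bbb, giving Bbb-7.
C-7: root C down a major seventh → Db, giving Db-7.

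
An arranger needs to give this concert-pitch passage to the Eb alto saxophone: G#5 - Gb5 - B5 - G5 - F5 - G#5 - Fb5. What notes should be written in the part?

Written C4 sounds as Eb3 on the Eb alto saxophone, so concert pitches are written a major sixth up.
G#5 -> E#6
Gb5 -> Eb6
B5 -> G#6
G5 -> E6
F5 -> D6
G#5 -> E#6
Fb5 -> Db6

E#6 Eb6 G#6 E6 D6 E#6 Db6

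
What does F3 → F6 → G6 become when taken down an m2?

E3 E6 F#6

F3 becomes E3
F6 becomes E6
G6 becomes F#6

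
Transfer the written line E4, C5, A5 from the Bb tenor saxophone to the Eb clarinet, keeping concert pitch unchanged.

B2 G3 E4

First find concert pitch: the Bb tenor saxophone sounds a major ninth below written, so E4 C5 A5 sounds D3 Bb3 G4.
Then write for Eb clarinet: it sounds a minor third above written, so the part must be a minor third below concert.
D3 → B2
Bb3 → G3
G4 → E4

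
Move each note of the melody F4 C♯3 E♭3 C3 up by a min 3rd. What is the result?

A minor third up from F4 gives Ab4.
A minor third up from C#3 gives E3.
Eb3: a third up reaches G, and 3 semitones makes it Gb3.
C3: a third up reaches E, and 3 semitones makes it Eb3.

Ab4 E3 Gb3 Eb3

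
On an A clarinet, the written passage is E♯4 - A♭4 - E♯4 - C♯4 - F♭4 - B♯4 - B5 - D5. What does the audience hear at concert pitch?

Written C4 on the A clarinet sounds as A3, a minor third lower; apply that shift to every note.
E#4 → C##4
Ab4 → F4
E#4 → C##4
C#4 → A#3
Fb4 → Db4
B#4 → G##4
B5 → G#5
D5 → B4

C##4 F4 C##4 A#3 Db4 G##4 G#5 B4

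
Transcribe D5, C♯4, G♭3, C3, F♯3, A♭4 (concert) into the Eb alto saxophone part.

The Eb alto saxophone sounds a major sixth below written, so the written part must be a major sixth above concert — transpose each note up.
D5 becomes B5
C#4 becomes A#4
Gb3 becomes Eb4
C3 becomes A3
F#3 becomes D#4
Ab4 becomes F5

B5 A#4 Eb4 A3 D#4 F5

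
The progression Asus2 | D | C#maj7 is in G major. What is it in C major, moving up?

G major up to C major is a perfect fourth; each chord root moves by that interval while the quality stays the same.
Asus2: root A up a perfect fourth → D, giving Dsus2.
D: root D up a perfect fourth → G, giving G.
C#maj7: root C# up a perfect fourth → F#, giving F#maj7.

Dsus2 G F#maj7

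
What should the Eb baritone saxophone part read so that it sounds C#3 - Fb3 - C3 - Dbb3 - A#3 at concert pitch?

The Eb baritone saxophone sounds a major thirteenth below written, so the written part must be a major thirteenth above concert — transpose each note up.
C#3 to A#4
Fb3 to Db5
C3 to A4
Dbb3 to Bbb4
A#3 to F##5

A#4 Db5 A4 Bbb4 F##5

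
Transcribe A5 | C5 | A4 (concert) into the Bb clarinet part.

B5 D5 B4

The Bb clarinet sounds a major second below written, so the written part must be a major second above concert — transpose each note up.
A5 → B5
C5 → D5
A4 → B4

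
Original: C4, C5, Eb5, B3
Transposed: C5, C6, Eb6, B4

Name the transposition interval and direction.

up a perfect octave

Take the first pair: C4 → C5. C to C spans 8 letter names, so the interval is some kind of octave.
C4 to C5 is 12 semitones, which makes it a perfect octave; the second version is higher, so the direction is up.
Checking another pair — B3 → B4 — gives the same interval.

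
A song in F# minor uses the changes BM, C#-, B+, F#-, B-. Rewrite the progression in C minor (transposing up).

F# minor up to C minor is a diminished fifth; each chord root moves by that interval while the quality stays the same.
BM: root B up a diminished fifth → F, giving FM.
C#-: root C# up a diminished fifth → G, giving G-.
B+: root B up a diminished fifth → F, giving F+.
F#-: root F# up a diminished fifth → C, giving C-.
B-: root B up a diminished fifth → F, giving F-.

FM G- F+ C- F-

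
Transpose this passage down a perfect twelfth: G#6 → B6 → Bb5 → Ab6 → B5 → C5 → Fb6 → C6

C#5 E5 Eb4 Db5 E4 F3 Bbb4 F4

G#6 becomes C#5
B6 becomes E5
Bb5 becomes Eb4
Ab6 becomes Db5
B5 becomes E4
C5 becomes F3
Fb6 becomes Bbb4
C6 becomes F4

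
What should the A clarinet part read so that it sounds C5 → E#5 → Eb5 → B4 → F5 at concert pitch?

Written C4 sounds as A3 on the A clarinet, so concert pitches are written a minor third up.
C5 gives Eb5
E#5 gives G#5
Eb5 gives Gb5
B4 gives D5
F5 gives Ab5

Eb5 G#5 Gb5 D5 Ab5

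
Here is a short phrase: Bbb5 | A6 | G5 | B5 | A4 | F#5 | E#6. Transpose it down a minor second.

Bbb5 → Ab5
A6 → G#6
G5 → F#5
B5 → A#5
A4 → G#4
F#5 → E#5
E#6 → D##6

Ab5 G#6 F#5 A#5 G#4 E#5 D##6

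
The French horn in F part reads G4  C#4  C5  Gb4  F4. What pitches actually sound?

The French horn in F sounds a perfect fifth below written, so transpose each written note down a perfect fifth.
G4 → C4
C#4 → F#3
C5 → F4
Gb4 → Cb4
F4 → Bb3

C4 F#3 F4 Cb4 Bb3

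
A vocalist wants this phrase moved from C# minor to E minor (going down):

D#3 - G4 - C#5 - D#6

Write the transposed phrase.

F#2 Bb3 E4 F#5

C# minor to E minor down is a major sixth, so every note moves down by that interval.
D#3 → F#2
G4 → Bb3
C#5 → E4
D#6 → F#5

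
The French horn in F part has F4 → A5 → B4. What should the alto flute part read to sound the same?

First find concert pitch: the French horn in F sounds a perfect fifth below written, so F4 A5 B4 sounds Bb3 D5 E4.
Then write for alto flute: it sounds a perfect fourth below written, so the part must be a perfect fourth above concert.
Bb3 → Eb4
D5 → G5
E4 → A4

Eb4 G5 A4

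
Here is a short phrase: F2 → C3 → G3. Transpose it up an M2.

G2 D3 A3

F2: a second up reaches G, and 2 semitones makes it G2.
A major second up from C3 gives D3.
A major second up from G3 gives A3.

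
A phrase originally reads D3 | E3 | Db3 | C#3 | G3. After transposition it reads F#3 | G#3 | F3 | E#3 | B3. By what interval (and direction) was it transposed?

up a major third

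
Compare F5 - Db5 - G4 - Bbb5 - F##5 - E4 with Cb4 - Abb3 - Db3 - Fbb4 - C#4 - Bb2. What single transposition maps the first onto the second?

down an augmented eleventh

Take the first pair: F5 → Cb4. F to C spans 11 letter names, so the interval is some kind of eleventh.
Cb4 to F5 is 18 semitones, which makes it an augmented eleventh; the second version is lower, so the direction is down.
Checking another pair — E4 → Bb2 — gives the same interval.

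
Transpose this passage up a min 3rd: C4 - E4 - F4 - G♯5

Eb4 G4 Ab4 B5

C4: a third up reaches E, and 3 semitones makes it Eb4.
E4 up a minor third is G4.
F4 up a minor third is Ab4.
G#5 up a minor third is B5.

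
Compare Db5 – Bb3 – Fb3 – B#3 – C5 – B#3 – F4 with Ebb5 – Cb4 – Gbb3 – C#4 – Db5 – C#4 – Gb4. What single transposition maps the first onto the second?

up a minor second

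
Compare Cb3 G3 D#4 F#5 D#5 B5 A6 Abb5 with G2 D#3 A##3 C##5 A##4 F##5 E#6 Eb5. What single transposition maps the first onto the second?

Take the first pair: Cb3 → G2. C to G spans 4 letter names, so the interval is some kind of fourth.
G2 to Cb3 is 4 semitones, which makes it a diminished fourth; the second version is lower, so the direction is down.
Checking another pair — Abb5 → Eb5 — gives the same interval.

down a diminished fourth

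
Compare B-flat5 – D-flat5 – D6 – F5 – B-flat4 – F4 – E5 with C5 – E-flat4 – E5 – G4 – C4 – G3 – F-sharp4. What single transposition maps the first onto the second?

From Bb5 to C5 is 7 letter names — a seventh of some quality.
C5 to Bb5 is 10 semitones, which makes it a minor seventh; the second version is lower, so the direction is down.
Checking another pair — E5 → F#4 — gives the same interval.

down a minor seventh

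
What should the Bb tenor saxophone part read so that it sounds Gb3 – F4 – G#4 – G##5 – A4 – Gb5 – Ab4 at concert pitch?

Written C4 sounds as Bb2 on the Bb tenor saxophone, so concert pitches are written a major ninth up.
Gb3 to Ab4
F4 to G5
G#4 to A#5
G##5 to A##6
A4 to B5
Gb5 to Ab6
Ab4 to Bb5

Ab4 G5 A#5 A##6 B5 Ab6 Bb5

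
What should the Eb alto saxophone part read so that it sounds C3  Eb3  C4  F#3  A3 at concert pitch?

A3 C4 A4 D#4 F#4

Written C4 sounds as Eb3 on the Eb alto saxophone, so concert pitches are written a major sixth up.
C3 to A3
Eb3 to C4
C4 to A4
F#3 to D#4
A3 to F#4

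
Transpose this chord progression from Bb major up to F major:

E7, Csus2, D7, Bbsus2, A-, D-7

B7 Gsus2 A7 Fsus2 E- A-7

Bb major up to F major is a perfect fifth; each chord root moves by that interval while the quality stays the same.
E7: root E up a perfect fifth → B, giving B7.
Csus2: root C up a perfect fifth → G, giving Gsus2.
D7: root D up a perfect fifth → A, giving A7.
Bbsus2: root Bb up a perfect fifth → F, giving Fsus2.
A-: root A up a perfect fifth → E, giving E-.
D-7: root D up a perfect fifth → A, giving A-7.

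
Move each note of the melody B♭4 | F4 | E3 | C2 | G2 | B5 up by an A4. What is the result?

E5 B4 A#3 F#2 C#3 E#6

Bb4 up an augmented fourth is E5.
F4 up an augmented fourth is B4.
E3: a fourth up reaches A, and 6 semitones makes it A#3.
C2 up an augmented fourth is F#2.
G2: a fourth up reaches C, and 6 semitones makes it C#3.
An augmented fourth up from B5 gives E#6.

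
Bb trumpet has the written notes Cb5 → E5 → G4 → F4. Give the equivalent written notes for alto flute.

Ebb5 G5 Bb4 Ab4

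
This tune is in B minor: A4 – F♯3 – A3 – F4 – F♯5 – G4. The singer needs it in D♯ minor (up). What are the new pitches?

C#5 A#3 C#4 A4 A#5 B4

B minor to D♯ minor up is a major third, so every note moves up by that interval.
A4 to C#5
F#3 to A#3
A3 to C#4
F4 to A4
F#5 to A#5
G4 to B4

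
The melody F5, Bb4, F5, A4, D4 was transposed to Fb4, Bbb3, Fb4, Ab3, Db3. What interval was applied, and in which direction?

down an augmented octave

Take the first pair: F5 → Fb4. F to F spans 8 letter names, so the interval is some kind of octave.
Fb4 to F5 is 13 semitones, which makes it an augmented octave; the second version is lower, so the direction is down.
Checking another pair — D4 → Db3 — gives the same interval.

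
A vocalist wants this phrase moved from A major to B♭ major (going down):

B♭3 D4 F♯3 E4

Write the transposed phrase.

A major to B♭ major down is a major seventh, so every note moves down by that interval.
Bb3 -> Cb3
D4 -> Eb3
F#3 -> G2
E4 -> F3

Cb3 Eb3 G2 F3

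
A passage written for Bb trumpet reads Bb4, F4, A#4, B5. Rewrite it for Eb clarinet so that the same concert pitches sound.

F4 C4 E#4 F#5

First find concert pitch: the Bb trumpet sounds a major second below written, so Bb4 F4 A#4 B5 sounds Ab4 Eb4 G#4 A5.
Then write for Eb clarinet: it sounds a minor third above written, so the part must be a minor third below concert.
Ab4 → F4
Eb4 → C4
G#4 → E#4
A5 → F#5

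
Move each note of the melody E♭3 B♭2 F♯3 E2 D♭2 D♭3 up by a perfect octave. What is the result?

Eb3 becomes Eb4
Bb2 becomes Bb3
F#3 becomes F#4
E2 becomes E3
Db2 becomes Db3
Db3 becomes Db4

Eb4 Bb3 F#4 E3 Db3 Db4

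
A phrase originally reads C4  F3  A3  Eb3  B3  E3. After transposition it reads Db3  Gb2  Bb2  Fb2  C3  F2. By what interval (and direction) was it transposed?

down a major seventh

From C4 to Db3 is 7 letter names — a seventh of some quality.
Db3 to C4 is 11 semitones, which makes it a major seventh; the second version is lower, so the direction is down.
Checking another pair — E3 → F2 — gives the same interval.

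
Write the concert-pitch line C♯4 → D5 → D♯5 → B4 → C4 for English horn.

G#4 A5 A#5 F#5 G4

Written C4 sounds as F3 on the English horn, so concert pitches are written a perfect fifth up.
C#4 becomes G#4
D5 becomes A5
D#5 becomes A#5
B4 becomes F#5
C4 becomes G4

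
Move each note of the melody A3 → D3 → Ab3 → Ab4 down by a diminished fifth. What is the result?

A3 -> D#3
D3 -> G#2
Ab3 -> D3
Ab4 -> D4

D#3 G#2 D3 D4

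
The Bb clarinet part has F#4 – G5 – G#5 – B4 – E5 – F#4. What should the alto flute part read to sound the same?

First find concert pitch: the Bb clarinet sounds a major second below written, so F#4 G5 G#5 B4 E5 F#4 sounds E4 F5 F#5 A4 D5 E4.
Then write for alto flute: it sounds a perfect fourth below written, so the part must be a perfect fourth above concert.
E4 → A4
F5 → Bb5
F#5 → B5
A4 → D5
D5 → G5
E4 → A4

A4 Bb5 B5 D5 G5 A4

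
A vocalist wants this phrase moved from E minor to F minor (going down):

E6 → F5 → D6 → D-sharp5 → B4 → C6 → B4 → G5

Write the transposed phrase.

From E down to F is a major seventh; apply that to each pitch.
E6 -> F5
F5 -> Gb4
D6 -> Eb5
D#5 -> E4
B4 -> C4
C6 -> Db5
B4 -> C4
G5 -> Ab4

F5 Gb4 Eb5 E4 C4 Db5 C4 Ab4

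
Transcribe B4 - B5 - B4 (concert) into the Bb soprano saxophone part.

C#5 C#6 C#5

The Bb soprano saxophone sounds a major second below written, so the written part must be a major second above concert — transpose each note up.
B4 becomes C#5
B5 becomes C#6
B4 becomes C#5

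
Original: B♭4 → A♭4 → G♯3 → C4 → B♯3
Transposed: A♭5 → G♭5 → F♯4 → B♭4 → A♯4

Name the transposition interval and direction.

up a minor seventh

Take the first pair: Bb4 → Ab5. B to A spans 7 letter names, so the interval is some kind of seventh.
Bb4 to Ab5 is 10 semitones, which makes it a minor seventh; the second version is higher, so the direction is up.
Checking another pair — B#3 → A#4 — gives the same interval.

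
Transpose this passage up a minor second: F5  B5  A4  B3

A minor second up from F5 gives Gb5.
B5 up a minor second is C6.
A minor second up from A4 gives Bb4.
B3: a second up reaches C, and 1 semitone makes it C4.

Gb5 C6 Bb4 C4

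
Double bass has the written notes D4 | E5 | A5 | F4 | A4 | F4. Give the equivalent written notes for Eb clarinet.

B2 C#4 F#4 D3 F#3 D3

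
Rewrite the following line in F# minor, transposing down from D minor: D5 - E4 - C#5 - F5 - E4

F#4 G#3 E#4 A4 G#3

From D down to F# is a minor sixth; apply that to each pitch.
D5 gives F#4
E4 gives G#3
C#5 gives E#4
F5 gives A4
E4 gives G#3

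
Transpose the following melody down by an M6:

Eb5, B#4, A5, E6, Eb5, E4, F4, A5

Gb4 D#4 C5 G5 Gb4 G3 Ab3 C5

Eb5 gives Gb4
B#4 gives D#4
A5 gives C5
E6 gives G5
Eb5 gives Gb4
E4 gives G3
F4 gives Ab3
A5 gives C5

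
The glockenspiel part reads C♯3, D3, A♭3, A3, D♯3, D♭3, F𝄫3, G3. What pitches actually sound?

C#5 D5 Ab5 A5 D#5 Db5 Fbb5 G5

Written C4 on the glockenspiel sounds as C6, a perfect fifteenth higher; apply that shift to every note.
C#3 gives C#5
D3 gives D5
Ab3 gives Ab5
A3 gives A5
D#3 gives D#5
Db3 gives Db5
Fbb3 gives Fbb5
G3 gives G5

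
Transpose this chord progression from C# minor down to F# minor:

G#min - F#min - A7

C# minor down to F# minor is a perfect fifth; each chord root moves by that interval while the quality stays the same.
G#min: root G# down a perfect fifth → C#, giving C#min.
F#min: root F# down a perfect fifth → B, giving Bmin.
A7: root A down a perfect fifth → D, giving D7.

C#min Bmin D7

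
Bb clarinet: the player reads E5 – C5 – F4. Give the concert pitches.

D5 Bb4 Eb4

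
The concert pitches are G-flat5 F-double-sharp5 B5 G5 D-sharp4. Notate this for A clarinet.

Bbb5 A#5 D6 Bb5 F#4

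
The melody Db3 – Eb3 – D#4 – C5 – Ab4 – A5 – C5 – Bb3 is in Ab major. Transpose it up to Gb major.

Cb4 Db4 C#5 Bb5 Gb5 G6 Bb5 Ab4

From Ab up to Gb is a minor seventh; apply that to each pitch.
Db3 → Cb4
Eb3 → Db4
D#4 → C#5
C5 → Bb5
Ab4 → Gb5
A5 → G6
C5 → Bb5
Bb3 → Ab4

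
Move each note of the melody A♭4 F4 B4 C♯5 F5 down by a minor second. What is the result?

G4 E4 A#4 B#4 E5

Ab4 to G4
F4 to E4
B4 to A#4
C#5 to B#4
F5 to E5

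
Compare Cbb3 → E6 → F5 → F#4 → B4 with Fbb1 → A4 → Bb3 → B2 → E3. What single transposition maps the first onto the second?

From Cbb3 to Fbb1 is 12 letter names — a twelfth of some quality.
Fbb1 to Cbb3 is 19 semitones, which makes it a perfect twelfth; the second version is lower, so the direction is down.
Checking another pair — B4 → E3 — gives the same interval.

down a perfect twelfth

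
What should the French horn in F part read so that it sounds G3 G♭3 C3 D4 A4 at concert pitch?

D4 Db4 G3 A4 E5

Written C4 sounds as F3 on the French horn in F, so concert pitches are written a perfect fifth up.
G3 becomes D4
Gb3 becomes Db4
C3 becomes G3
D4 becomes A4
A4 becomes E5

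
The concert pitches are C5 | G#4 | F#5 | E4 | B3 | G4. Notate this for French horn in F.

Written C4 sounds as F3 on the French horn in F, so concert pitches are written a perfect fifth up.
C5 → G5
G#4 → D#5
F#5 → C#6
E4 → B4
B3 → F#4
G4 → D5

G5 D#5 C#6 B4 F#4 D5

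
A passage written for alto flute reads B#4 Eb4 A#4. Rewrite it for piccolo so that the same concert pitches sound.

First find concert pitch: the alto flute sounds a perfect fourth below written, so B#4 Eb4 A#4 sounds F##4 Bb3 E#4.
Then write for piccolo: it sounds a perfect octave above written, so the part must be a perfect octave below concert.
F##4 → F##3
Bb3 → Bb2
E#4 → E#3

F##3 Bb2 E#3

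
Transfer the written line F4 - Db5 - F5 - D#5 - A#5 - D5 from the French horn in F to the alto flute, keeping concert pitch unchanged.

First find concert pitch: the French horn in F sounds a perfect fifth below written, so F4 Db5 F5 D#5 A#5 D5 sounds Bb3 Gb4 Bb4 G#4 D#5 G4.
Then write for alto flute: it sounds a perfect fourth below written, so the part must be a perfect fourth above concert.
Bb3 → Eb4
Gb4 → Cb5
Bb4 → Eb5
G#4 → C#5
D#5 → G#5
G4 → C5

Eb4 Cb5 Eb5 C#5 G#5 C5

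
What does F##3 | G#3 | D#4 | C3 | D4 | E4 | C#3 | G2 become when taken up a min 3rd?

F##3 up a minor third is A#3.
A minor third up from G#3 gives B3.
A minor third up from D#4 gives F#4.
C3 up a minor third is Eb3.
A minor third up from D4 gives F4.
E4 up a minor third is G4.
C#3 up a minor third is E3.
G2 up a minor third is Bb2.

A#3 B3 F#4 Eb3 F4 G4 E3 Bb2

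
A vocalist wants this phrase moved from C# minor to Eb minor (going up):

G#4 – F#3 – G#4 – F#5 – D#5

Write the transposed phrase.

Bb4 Ab3 Bb4 Ab5 F5

C# minor to Eb minor up is a diminished third, so every note moves up by that interval.
G#4 to Bb4
F#3 to Ab3
G#4 to Bb4
F#5 to Ab5
D#5 to F5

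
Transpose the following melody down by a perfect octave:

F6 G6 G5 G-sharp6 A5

F5 G5 G4 G#5 A4

F6 down a perfect octave is F5.
G6 down a perfect octave is G5.
A perfect octave down from G5 gives G4.
G#6: an octave down reaches G, and 12 semitones makes it G#5.
A5 down a perfect octave is A4.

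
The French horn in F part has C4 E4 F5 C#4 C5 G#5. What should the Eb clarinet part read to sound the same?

First find concert pitch: the French horn in F sounds a perfect fifth below written, so C4 E4 F5 C#4 C5 G#5 sounds F3 A3 Bb4 F#3 F4 C#5.
Then write for Eb clarinet: it sounds a minor third above written, so the part must be a minor third below concert.
F3 → D3
A3 → F#3
Bb4 → G4
F#3 → D#3
F4 → D4
C#5 → A#4

D3 F#3 G4 D#3 D4 A#4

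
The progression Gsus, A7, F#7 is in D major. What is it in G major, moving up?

Csus D7 B7

D major up to G major is a perfect fourth; each chord root moves by that interval while the quality stays the same.
Gsus: root G up a perfect fourth → C, giving Csus.
A7: root A up a perfect fourth → D, giving D7.
F#7: root F# up a perfect fourth → B, giving B7.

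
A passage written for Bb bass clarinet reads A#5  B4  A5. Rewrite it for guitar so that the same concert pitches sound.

G#5 A4 G5

First find concert pitch: the Bb bass clarinet sounds a major ninth below written, so A#5 B4 A5 sounds G#4 A3 G4.
Then write for guitar: it sounds a perfect octave below written, so the part must be a perfect octave above concert.
G#4 → G#5
A3 → A4
G4 → G5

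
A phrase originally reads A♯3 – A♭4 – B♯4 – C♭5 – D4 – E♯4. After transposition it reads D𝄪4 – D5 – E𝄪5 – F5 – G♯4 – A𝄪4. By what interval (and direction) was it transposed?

up an augmented fourth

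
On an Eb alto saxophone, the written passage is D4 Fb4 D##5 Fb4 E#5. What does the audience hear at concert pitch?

F3 Abb3 F##4 Abb3 G#4

Written C4 on the Eb alto saxophone sounds as Eb3, a major sixth lower; apply that shift to every note.
D4 -> F3
Fb4 -> Abb3
D##5 -> F##4
Fb4 -> Abb3
E#5 -> G#4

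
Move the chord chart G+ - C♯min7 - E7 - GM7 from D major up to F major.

D major up to F major is a minor third; each chord root moves by that interval while the quality stays the same.
G+: root G up a minor third → Bb, giving Bb+.
C♯min7: root C♯ up a minor third → E, giving Emin7.
E7: root E up a minor third → G, giving G7.
GM7: root G up a minor third → Bb, giving BbM7.

Bb+ Emin7 G7 BbM7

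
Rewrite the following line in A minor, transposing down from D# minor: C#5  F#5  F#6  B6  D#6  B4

G4 C5 C6 F6 A5 F4

From D# down to A is an augmented fourth; apply that to each pitch.
C#5 → G4
F#5 → C5
F#6 → C6
B6 → F6
D#6 → A5
B4 → F4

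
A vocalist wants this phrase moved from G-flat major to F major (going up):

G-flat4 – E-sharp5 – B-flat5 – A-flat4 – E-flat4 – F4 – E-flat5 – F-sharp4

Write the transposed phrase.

G-flat major to F major up is a major seventh, so every note moves up by that interval.
Gb4 to F5
E#5 to D##6
Bb5 to A6
Ab4 to G5
Eb4 to D5
F4 to E5
Eb5 to D6
F#4 to E#5

F5 D##6 A6 G5 D5 E5 D6 E#5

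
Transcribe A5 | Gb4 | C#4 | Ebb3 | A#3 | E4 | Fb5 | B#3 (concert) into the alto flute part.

D6 Cb5 F#4 Abb3 D#4 A4 Bbb5 E#4

Written C4 sounds as G3 on the alto flute, so concert pitches are written a perfect fourth up.
A5 → D6
Gb4 → Cb5
C#4 → F#4
Ebb3 → Abb3
A#3 → D#4
E4 → A4
Fb5 → Bbb5
B#3 → E#4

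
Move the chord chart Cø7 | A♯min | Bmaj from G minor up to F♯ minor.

Bø7 G##min A#maj

G minor up to F♯ minor is a major seventh; each chord root moves by that interval while the quality stays the same.
Cø7: root C up a major seventh → B, giving Bø7.
A♯min: root A♯ up a major seventh → G##, giving G##min.
Bmaj: root B up a major seventh → A#, giving A#maj.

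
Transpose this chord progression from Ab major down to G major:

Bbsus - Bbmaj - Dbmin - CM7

Asus Amaj Cmin BM7

Ab major down to G major is a minor second; each chord root moves by that interval while the quality stays the same.
Bbsus: root Bb down a minor second → A, giving Asus.
Bbmaj: root Bb down a minor second → A, giving Amaj.
Dbmin: root Db down a minor second → C, giving Cmin.
CM7: root C down a minor second → B, giving BM7.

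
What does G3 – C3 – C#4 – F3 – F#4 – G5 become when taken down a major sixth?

Bb2 Eb2 E3 Ab2 A3 Bb4

A major sixth down from G3 gives Bb2.
C3: a sixth down reaches E, and 9 semitones makes it Eb2.
A major sixth down from C#4 gives E3.
F3 down a major sixth is Ab2.
F#4: a sixth down reaches A, and 9 semitones makes it A3.
G5: a sixth down reaches B, and 9 semitones makes it Bb4.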